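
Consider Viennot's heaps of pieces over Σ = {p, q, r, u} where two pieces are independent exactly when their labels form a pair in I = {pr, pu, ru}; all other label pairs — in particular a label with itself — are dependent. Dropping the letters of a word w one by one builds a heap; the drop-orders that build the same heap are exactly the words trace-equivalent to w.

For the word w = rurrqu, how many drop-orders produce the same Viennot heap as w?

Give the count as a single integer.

4

0(r) covers ∅
1(u) covers ∅
2(r) covers 0:r
3(r) covers 2:r
4(q) covers 1:u, 3:r
5(u) covers 4:q
floor of heap: 0:r, 1:u
completions by unplaced set U, small U first (add the entries for U minus each lowest piece of U):
  |U|=1: {5}:1
  |U|=2: {4,5}:1
  |U|=3: {1,4,5}:1  {3,4,5}:1
  |U|=4: {1,3,4,5}:2  {2,3,4,5}:1
  start at 0(r): 3
  start at 1(u): 1
sum over floor = 4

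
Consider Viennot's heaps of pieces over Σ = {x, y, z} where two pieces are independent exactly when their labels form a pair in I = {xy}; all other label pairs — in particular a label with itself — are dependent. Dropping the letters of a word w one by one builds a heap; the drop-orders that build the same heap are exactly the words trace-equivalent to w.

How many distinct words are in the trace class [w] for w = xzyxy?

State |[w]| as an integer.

drop 0:x onto floor
drop 1:z onto {0:x}
drop 2:y onto {1:z}
drop 3:x onto {1:z}
drop 4:y onto {2:y}
ground layer = {0:x}
drop-orders for the pieces not yet dropped (sum over which currently-grounded one goes next):
  1 to go: {3} 1  {4} 1
  2 to go: {2,4} 1  {3,4} 2
  3 to go: {2,3,4} 3
  if 0:x drops first: 3 orders

3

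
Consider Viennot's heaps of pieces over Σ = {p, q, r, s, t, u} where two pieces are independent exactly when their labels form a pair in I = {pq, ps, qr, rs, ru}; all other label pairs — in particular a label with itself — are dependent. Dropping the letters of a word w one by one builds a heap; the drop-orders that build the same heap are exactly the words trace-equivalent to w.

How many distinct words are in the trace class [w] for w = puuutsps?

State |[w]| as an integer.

#0=p has no predecessor
#1=u depends on [0:p]
#2=u depends on [1:u]
#3=u depends on [2:u]
#4=t depends on [3:u]
#5=s depends on [4:t]
#6=p depends on [4:t]
#7=s depends on [5:s]
sources: [0:p]
N(rest) = Σ N(rest − s) over sources s of rest; N(one piece) = 1:
  size 1 → [6]=1  [7]=1
  size 2 → [5,7]=1  [6,7]=2
  size 3 → [5,6,7]=3
  size 4 → [4,5,6,7]=3
  size 5 → [3,4,5,6,7]=3
  size 6 → [2,3,4,5,6,7]=3
  first=0(p) contributes 3

3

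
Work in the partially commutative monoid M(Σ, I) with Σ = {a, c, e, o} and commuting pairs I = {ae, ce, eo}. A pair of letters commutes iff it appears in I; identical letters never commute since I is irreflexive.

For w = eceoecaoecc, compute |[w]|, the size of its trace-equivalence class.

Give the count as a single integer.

330

drop 0:e onto floor
drop 1:c onto floor
drop 2:e onto {0:e}
drop 3:o onto {1:c}
drop 4:e onto {2:e}
drop 5:c onto {3:o}
drop 6:a onto {5:c}
drop 7:o onto {6:a}
drop 8:e onto {4:e}
drop 9:c onto {7:o}
drop 10:c onto {9:c}
ground layer = {0:e, 1:c}
drop-orders for the pieces not yet dropped (sum over which currently-grounded one goes next):
  1 to go: {8} 1  {10} 1
  2 to go: {4,8} 1  {8,10} 2  {9,10} 1
  3 to go: {2,4,8} 1  {4,8,10} 3  {7,9,10} 1  {8,9,10} 3
  4 to go: {0,2,4,8} 1  {2,4,8,10} 4  {4,8,9,10} 6  {6,7,9,10} 1  {7,8,9,10} 4
  5 to go: {0,2,4,8,10} 5  {2,4,8,9,10} 10  {4,7,8,9,10} 10  {5,6,7,9,10} 1  {6,7,8,9,10} 5
  6 to go: {0,2,4,8,9,10} 15  {2,4,7,8,9,10} 20  {3,5,6,7,9,10} 1  {4,6,7,8,9,10} 15  {5,6,7,8,9,10} 6
  7 to go: {0,2,4,7,8,9,10} 35  {1,3,5,6,7,9,10} 1  {2,4,6,7,8,9,10} 35  {3,5,6,7,8,9,10} 7  {4,5,6,7,8,9,10} 21
  8 to go: {0,2,4,6,7,8,9,10} 70  {1,3,5,6,7,8,9,10} 8  {2,4,5,6,7,8,9,10} 56  {3,4,5,6,7,8,9,10} 28
  9 to go: {0,2,4,5,6,7,8,9,10} 126  {1,3,4,5,6,7,8,9,10} 36  {2,3,4,5,6,7,8,9,10} 84
  if 0:e drops first: 120 orders
  if 1:c drops first: 210 orders
heap linearizations: 330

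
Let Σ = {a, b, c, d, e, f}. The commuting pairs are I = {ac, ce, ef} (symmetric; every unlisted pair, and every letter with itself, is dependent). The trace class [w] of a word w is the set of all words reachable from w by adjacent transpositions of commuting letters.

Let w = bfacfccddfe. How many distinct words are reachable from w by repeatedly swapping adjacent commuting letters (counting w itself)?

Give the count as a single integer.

4

0(b) covers ∅
1(f) covers 0:b
2(a) covers 1:f
3(c) covers 1:f
4(f) covers 2:a, 3:c
5(c) covers 4:f
6(c) covers 5:c
7(d) covers 6:c
8(d) covers 7:d
9(f) covers 8:d
10(e) covers 8:d
floor of heap: 0:b
completions by unplaced set U, small U first (add the entries for U minus each lowest piece of U):
  |U|=1: {9}:1  {10}:1
  |U|=2: {9,10}:2
  |U|=3: {8,9,10}:2
  |U|=4: {7,8,9,10}:2
  |U|=5: {6,7,8,9,10}:2
  |U|=6: {5,6,7,8,9,10}:2
  |U|=7: {4,5,6,7,8,9,10}:2
  |U|=8: {2,4,5,6,7,8,9,10}:2  {3,4,5,6,7,8,9,10}:2
  |U|=9: {2,3,4,5,6,7,8,9,10}:4
  start at 0(b): 4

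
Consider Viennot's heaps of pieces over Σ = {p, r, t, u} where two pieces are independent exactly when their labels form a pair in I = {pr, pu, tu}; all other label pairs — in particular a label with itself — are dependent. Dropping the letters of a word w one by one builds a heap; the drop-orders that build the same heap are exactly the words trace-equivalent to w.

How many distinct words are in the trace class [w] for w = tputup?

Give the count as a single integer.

drop 0:t onto floor
drop 1:p onto {0:t}
drop 2:u onto floor
drop 3:t onto {1:p}
drop 4:u onto {2:u}
drop 5:p onto {3:t}
ground layer = {0:t, 2:u}
drop-orders for the pieces not yet dropped (sum over which currently-grounded one goes next):
  1 to go: {4} 1  {5} 1
  2 to go: {2,4} 1  {3,5} 1  {4,5} 2
  3 to go: {1,3,5} 1  {2,4,5} 3  {3,4,5} 3
  4 to go: {0,1,3,5} 1  {1,3,4,5} 4  {2,3,4,5} 6
  if 0:t drops first: 10 orders
  if 2:u drops first: 5 orders
heap linearizations: 15

15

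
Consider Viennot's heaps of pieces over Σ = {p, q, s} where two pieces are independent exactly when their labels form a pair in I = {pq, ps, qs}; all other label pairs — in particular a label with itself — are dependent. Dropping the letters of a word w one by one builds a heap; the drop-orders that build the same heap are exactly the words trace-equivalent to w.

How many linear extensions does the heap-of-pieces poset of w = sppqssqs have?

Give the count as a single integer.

420

drop 0:s onto floor
drop 1:p onto floor
drop 2:p onto {1:p}
drop 3:q onto floor
drop 4:s onto {0:s}
drop 5:s onto {4:s}
drop 6:q onto {3:q}
drop 7:s onto {5:s}
ground layer = {0:s, 1:p, 3:q}
drop-orders for the pieces not yet dropped (sum over which currently-grounded one goes next):
  1 to go: {2} 1  {6} 1  {7} 1
  2 to go: {1,2} 1  {2,6} 2  {2,7} 2  {3,6} 1  {5,7} 1  {6,7} 2
  3 to go: {1,2,6} 3  {1,2,7} 3  {2,3,6} 3  {2,5,7} 3  {2,6,7} 6  {3,6,7} 3  {4,5,7} 1  {5,6,7} 3
  4 to go: {0,4,5,7} 1  {1,2,3,6} 6  {1,2,5,7} 6  {1,2,6,7} 12  {2,3,6,7} 12  {2,4,5,7} 4  {2,5,6,7} 12  {3,5,6,7} 6  {4,5,6,7} 4
  5 to go: {0,2,4,5,7} 5  {0,4,5,6,7} 5  {1,2,3,6,7} 30  {1,2,4,5,7} 10  {1,2,5,6,7} 30  {2,3,5,6,7} 30  {2,4,5,6,7} 20  {3,4,5,6,7} 10
  6 to go: {0,1,2,4,5,7} 15  {0,2,4,5,6,7} 30  {0,3,4,5,6,7} 15  {1,2,3,5,6,7} 90  {1,2,4,5,6,7} 60  {2,3,4,5,6,7} 60
  if 0:s drops first: 210 orders
  if 1:p drops first: 105 orders
  if 3:q drops first: 105 orders
heap linearizations: 420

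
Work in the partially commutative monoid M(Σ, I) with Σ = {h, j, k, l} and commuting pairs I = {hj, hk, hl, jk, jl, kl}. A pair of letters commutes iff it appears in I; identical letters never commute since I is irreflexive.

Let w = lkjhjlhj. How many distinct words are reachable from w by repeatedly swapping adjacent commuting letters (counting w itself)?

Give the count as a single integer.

0(l) covers ∅
1(k) covers ∅
2(j) covers ∅
3(h) covers ∅
4(j) covers 2:j
5(l) covers 0:l
6(h) covers 3:h
7(j) covers 4:j
floor of heap: 0:l, 1:k, 2:j, 3:h
completions by unplaced set U, small U first (add the entries for U minus each lowest piece of U):
  |U|=1: {1}:1  {5}:1  {6}:1  {7}:1
  |U|=2: {0,5}:1  {1,5}:2  {1,6}:2  {1,7}:2  {3,6}:1  {4,7}:1  {5,6}:2  {5,7}:2  {6,7}:2
  |U|=3: {0,1,5}:3  {0,5,6}:3  {0,5,7}:3  {1,3,6}:3  {1,4,7}:3  {1,5,6}:6  {1,5,7}:6  {1,6,7}:6  {2,4,7}:1  {3,5,6}:3  {3,6,7}:3  {4,5,7}:3  {4,6,7}:3  {5,6,7}:6
  |U|=4: {0,1,5,6}:12  {0,1,5,7}:12  {0,3,5,6}:6  {0,4,5,7}:6  {0,5,6,7}:12  {1,2,4,7}:4  {1,3,5,6}:12  {1,3,6,7}:12  {1,4,5,7}:12  {1,4,6,7}:12  {1,5,6,7}:24  {2,4,5,7}:4  {2,4,6,7}:4  {3,4,6,7}:6  {3,5,6,7}:12  {4,5,6,7}:12
  |U|=5: {0,1,3,5,6}:30  {0,1,4,5,7}:30  {0,1,5,6,7}:60  {0,2,4,5,7}:10  {0,3,5,6,7}:30  {0,4,5,6,7}:30  {1,2,4,5,7}:20  {1,2,4,6,7}:20  {1,3,4,6,7}:30  {1,3,5,6,7}:60  {1,4,5,6,7}:60  {2,3,4,6,7}:10  {2,4,5,6,7}:20  {3,4,5,6,7}:30
  |U|=6: {0,1,2,4,5,7}:60  {0,1,3,5,6,7}:180  {0,1,4,5,6,7}:180  {0,2,4,5,6,7}:60  {0,3,4,5,6,7}:90  {1,2,3,4,6,7}:60  {1,2,4,5,6,7}:120  {1,3,4,5,6,7}:180  {2,3,4,5,6,7}:60
  start at 0(l): 420
  start at 1(k): 210
  start at 2(j): 630
  start at 3(h): 420
sum over floor = 1680

1680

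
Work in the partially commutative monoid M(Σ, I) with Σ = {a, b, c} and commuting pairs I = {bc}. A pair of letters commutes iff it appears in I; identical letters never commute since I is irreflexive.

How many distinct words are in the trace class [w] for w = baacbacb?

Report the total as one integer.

4

piece 0:b — minimal
piece 1:a rests on {0:b}
piece 2:a rests on {1:a}
piece 3:c rests on {2:a}
piece 4:b rests on {2:a}
piece 5:a rests on {3:c, 4:b}
piece 6:c rests on {5:a}
piece 7:b rests on {5:a}
minimal pieces: {0:b}
ways to finish when only these pieces remain (= sum over removing one remaining piece with nothing left below it):
  1 left: {6}→1  {7}→1
  2 left: {6,7}→2
  3 left: {5,6,7}→2
  4 left: {3,5,6,7}→2  {4,5,6,7}→2
  5 left: {3,4,5,6,7}→4
  6 left: {2,3,4,5,6,7}→4
  placing 0:b first → 4 extensions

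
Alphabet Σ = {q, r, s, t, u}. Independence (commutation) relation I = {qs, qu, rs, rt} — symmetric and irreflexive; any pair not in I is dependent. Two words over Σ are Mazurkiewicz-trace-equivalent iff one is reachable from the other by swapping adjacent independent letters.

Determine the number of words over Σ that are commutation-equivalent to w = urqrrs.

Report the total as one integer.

5

drop 0:u onto floor
drop 1:r onto {0:u}
drop 2:q onto {1:r}
drop 3:r onto {2:q}
drop 4:r onto {3:r}
drop 5:s onto {0:u}
ground layer = {0:u}
drop-orders for the pieces not yet dropped (sum over which currently-grounded one goes next):
  1 to go: {4} 1  {5} 1
  2 to go: {3,4} 1  {4,5} 2
  3 to go: {2,3,4} 1  {3,4,5} 3
  4 to go: {1,2,3,4} 1  {2,3,4,5} 4
  if 0:u drops first: 5 orders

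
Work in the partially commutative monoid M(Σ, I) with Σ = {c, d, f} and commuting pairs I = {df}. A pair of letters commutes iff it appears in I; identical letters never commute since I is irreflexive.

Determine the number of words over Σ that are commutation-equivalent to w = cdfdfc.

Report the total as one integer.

0(c) covers ∅
1(d) covers 0:c
2(f) covers 0:c
3(d) covers 1:d
4(f) covers 2:f
5(c) covers 3:d, 4:f
floor of heap: 0:c
completions by unplaced set U, small U first (add the entries for U minus each lowest piece of U):
  |U|=1: {5}:1
  |U|=2: {3,5}:1  {4,5}:1
  |U|=3: {1,3,5}:1  {2,4,5}:1  {3,4,5}:2
  |U|=4: {1,3,4,5}:3  {2,3,4,5}:3
  start at 0(c): 6

6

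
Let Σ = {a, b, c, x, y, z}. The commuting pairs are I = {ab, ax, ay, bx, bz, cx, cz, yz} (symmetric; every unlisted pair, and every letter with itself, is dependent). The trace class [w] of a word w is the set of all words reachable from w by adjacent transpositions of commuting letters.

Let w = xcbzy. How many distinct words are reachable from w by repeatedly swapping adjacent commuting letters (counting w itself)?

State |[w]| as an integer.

0(x) covers ∅
1(c) covers ∅
2(b) covers 1:c
3(z) covers 0:x
4(y) covers 0:x, 2:b
floor of heap: 0:x, 1:c
completions by unplaced set U, small U first (add the entries for U minus each lowest piece of U):
  |U|=1: {3}:1  {4}:1
  |U|=2: {2,4}:1  {3,4}:2
  |U|=3: {0,3,4}:2  {1,2,4}:1  {2,3,4}:3
  start at 0(x): 4
  start at 1(c): 5
sum over floor = 9

9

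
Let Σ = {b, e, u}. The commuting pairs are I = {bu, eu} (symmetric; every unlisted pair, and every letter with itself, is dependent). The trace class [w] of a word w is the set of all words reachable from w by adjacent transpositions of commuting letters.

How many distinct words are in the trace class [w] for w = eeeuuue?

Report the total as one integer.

drop 0:e onto floor
drop 1:e onto {0:e}
drop 2:e onto {1:e}
drop 3:u onto floor
drop 4:u onto {3:u}
drop 5:u onto {4:u}
drop 6:e onto {2:e}
ground layer = {0:e, 3:u}
drop-orders for the pieces not yet dropped (sum over which currently-grounded one goes next):
  1 to go: {5} 1  {6} 1
  2 to go: {2,6} 1  {4,5} 1  {5,6} 2
  3 to go: {1,2,6} 1  {2,5,6} 3  {3,4,5} 1  {4,5,6} 3
  4 to go: {0,1,2,6} 1  {1,2,5,6} 4  {2,4,5,6} 6  {3,4,5,6} 4
  5 to go: {0,1,2,5,6} 5  {1,2,4,5,6} 10  {2,3,4,5,6} 10
  if 0:e drops first: 20 orders
  if 3:u drops first: 15 orders
heap linearizations: 35

35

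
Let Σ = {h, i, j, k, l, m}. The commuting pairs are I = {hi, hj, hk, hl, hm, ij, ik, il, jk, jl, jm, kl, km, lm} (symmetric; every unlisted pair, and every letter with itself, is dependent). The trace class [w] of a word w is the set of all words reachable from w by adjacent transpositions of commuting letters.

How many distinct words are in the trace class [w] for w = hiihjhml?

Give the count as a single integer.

#0=h has no predecessor
#1=i has no predecessor
#2=i depends on [1:i]
#3=h depends on [0:h]
#4=j has no predecessor
#5=h depends on [3:h]
#6=m depends on [2:i]
#7=l has no predecessor
sources: [0:h, 1:i, 4:j, 7:l]
N(rest) = Σ N(rest − s) over sources s of rest; N(one piece) = 1:
  size 1 → [4]=1  [5]=1  [6]=1  [7]=1
  size 2 → [2,6]=1  [3,5]=1  [4,5]=2  [4,6]=2  [4,7]=2  [5,6]=2  [5,7]=2  [6,7]=2
  size 3 → [0,3,5]=1  [1,2,6]=1  [2,4,6]=3  [2,5,6]=3  [2,6,7]=3  [3,4,5]=3  [3,5,6]=3  [3,5,7]=3  [4,5,6]=6  [4,5,7]=6  [4,6,7]=6  [5,6,7]=6
  size 4 → [0,3,4,5]=4  [0,3,5,6]=4  [0,3,5,7]=4  [1,2,4,6]=4  [1,2,5,6]=4  [1,2,6,7]=4  [2,3,5,6]=6  [2,4,5,6]=12  [2,4,6,7]=12  [2,5,6,7]=12  [3,4,5,6]=12  [3,4,5,7]=12  [3,5,6,7]=12  [4,5,6,7]=24
  size 5 → [0,2,3,5,6]=10  [0,3,4,5,6]=20  [0,3,4,5,7]=20  [0,3,5,6,7]=20  [1,2,3,5,6]=10  [1,2,4,5,6]=20  [1,2,4,6,7]=20  [1,2,5,6,7]=20  [2,3,4,5,6]=30  [2,3,5,6,7]=30  [2,4,5,6,7]=60  [3,4,5,6,7]=60
  size 6 → [0,1,2,3,5,6]=20  [0,2,3,4,5,6]=60  [0,2,3,5,6,7]=60  [0,3,4,5,6,7]=120  [1,2,3,4,5,6]=60  [1,2,3,5,6,7]=60  [1,2,4,5,6,7]=120  [2,3,4,5,6,7]=180
  first=0(h) contributes 420
  first=1(i) contributes 420
  first=4(j) contributes 140
  first=7(l) contributes 140
|[w]| = 1120

1120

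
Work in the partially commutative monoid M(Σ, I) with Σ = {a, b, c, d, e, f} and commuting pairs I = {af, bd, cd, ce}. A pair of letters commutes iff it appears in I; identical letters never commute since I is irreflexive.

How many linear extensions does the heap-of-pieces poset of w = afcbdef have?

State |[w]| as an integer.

piece 0:a — minimal
piece 1:f — minimal
piece 2:c rests on {0:a, 1:f}
piece 3:b rests on {2:c}
piece 4:d rests on {0:a, 1:f}
piece 5:e rests on {3:b, 4:d}
piece 6:f rests on {5:e}
minimal pieces: {0:a, 1:f}
ways to finish when only these pieces remain (= sum over removing one remaining piece with nothing left below it):
  1 left: {6}→1
  2 left: {5,6}→1
  3 left: {3,5,6}→1  {4,5,6}→1
  4 left: {2,3,5,6}→1  {3,4,5,6}→2
  5 left: {2,3,4,5,6}→3
  placing 0:a first → 3 extensions
  placing 1:f first → 3 extensions
total linear extensions = 6

6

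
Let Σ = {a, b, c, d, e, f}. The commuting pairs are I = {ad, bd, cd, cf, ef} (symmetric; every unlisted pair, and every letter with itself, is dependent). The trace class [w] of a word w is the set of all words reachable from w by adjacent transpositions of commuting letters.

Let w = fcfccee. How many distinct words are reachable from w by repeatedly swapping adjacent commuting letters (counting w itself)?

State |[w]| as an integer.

0(f) covers ∅
1(c) covers ∅
2(f) covers 0:f
3(c) covers 1:c
4(c) covers 3:c
5(e) covers 4:c
6(e) covers 5:e
floor of heap: 0:f, 1:c
completions by unplaced set U, small U first (add the entries for U minus each lowest piece of U):
  |U|=1: {2}:1  {6}:1
  |U|=2: {0,2}:1  {2,6}:2  {5,6}:1
  |U|=3: {0,2,6}:3  {2,5,6}:3  {4,5,6}:1
  |U|=4: {0,2,5,6}:6  {2,4,5,6}:4  {3,4,5,6}:1
  |U|=5: {0,2,4,5,6}:10  {1,3,4,5,6}:1  {2,3,4,5,6}:5
  start at 0(f): 6
  start at 1(c): 15
sum over floor = 21

21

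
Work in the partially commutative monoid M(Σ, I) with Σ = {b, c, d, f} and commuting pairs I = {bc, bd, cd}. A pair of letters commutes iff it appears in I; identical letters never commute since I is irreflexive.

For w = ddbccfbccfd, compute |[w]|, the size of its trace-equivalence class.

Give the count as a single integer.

90

0(d) covers ∅
1(d) covers 0:d
2(b) covers ∅
3(c) covers ∅
4(c) covers 3:c
5(f) covers 1:d, 2:b, 4:c
6(b) covers 5:f
7(c) covers 5:f
8(c) covers 7:c
9(f) covers 6:b, 8:c
10(d) covers 9:f
floor of heap: 0:d, 2:b, 3:c
completions by unplaced set U, small U first (add the entries for U minus each lowest piece of U):
  |U|=1: {10}:1
  |U|=2: {9,10}:1
  |U|=3: {6,9,10}:1  {8,9,10}:1
  |U|=4: {6,8,9,10}:2  {7,8,9,10}:1
  |U|=5: {6,7,8,9,10}:3
  |U|=6: {5,6,7,8,9,10}:3
  |U|=7: {1,5,6,7,8,9,10}:3  {2,5,6,7,8,9,10}:3  {4,5,6,7,8,9,10}:3
  |U|=8: {0,1,5,6,7,8,9,10}:3  {1,2,5,6,7,8,9,10}:6  {1,4,5,6,7,8,9,10}:6  {2,4,5,6,7,8,9,10}:6  {3,4,5,6,7,8,9,10}:3
  |U|=9: {0,1,2,5,6,7,8,9,10}:9  {0,1,4,5,6,7,8,9,10}:9  {1,2,4,5,6,7,8,9,10}:18  {1,3,4,5,6,7,8,9,10}:9  {2,3,4,5,6,7,8,9,10}:9
  start at 0(d): 36
  start at 2(b): 18
  start at 3(c): 36
sum over floor = 90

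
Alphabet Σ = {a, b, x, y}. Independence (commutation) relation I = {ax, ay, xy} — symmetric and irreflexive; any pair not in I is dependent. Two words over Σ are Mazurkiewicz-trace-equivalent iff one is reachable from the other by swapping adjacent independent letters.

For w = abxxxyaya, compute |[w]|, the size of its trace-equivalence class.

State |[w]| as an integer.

210

drop 0:a onto floor
drop 1:b onto {0:a}
drop 2:x onto {1:b}
drop 3:x onto {2:x}
drop 4:x onto {3:x}
drop 5:y onto {1:b}
drop 6:a onto {1:b}
drop 7:y onto {5:y}
drop 8:a onto {6:a}
ground layer = {0:a}
drop-orders for the pieces not yet dropped (sum over which currently-grounded one goes next):
  1 to go: {4} 1  {7} 1  {8} 1
  2 to go: {3,4} 1  {4,7} 2  {4,8} 2  {5,7} 1  {6,8} 1  {7,8} 2
  3 to go: {2,3,4} 1  {3,4,7} 3  {3,4,8} 3  {4,5,7} 3  {4,6,8} 3  {4,7,8} 6  {5,7,8} 3  {6,7,8} 3
  4 to go: {2,3,4,7} 4  {2,3,4,8} 4  {3,4,5,7} 6  {3,4,6,8} 6  {3,4,7,8} 12  {4,5,7,8} 12  {4,6,7,8} 12  {5,6,7,8} 6
  5 to go: {2,3,4,5,7} 10  {2,3,4,6,8} 10  {2,3,4,7,8} 20  {3,4,5,7,8} 30  {3,4,6,7,8} 30  {4,5,6,7,8} 30
  6 to go: {2,3,4,5,7,8} 60  {2,3,4,6,7,8} 60  {3,4,5,6,7,8} 90
  7 to go: {2,3,4,5,6,7,8} 210
  if 0:a drops first: 210 orders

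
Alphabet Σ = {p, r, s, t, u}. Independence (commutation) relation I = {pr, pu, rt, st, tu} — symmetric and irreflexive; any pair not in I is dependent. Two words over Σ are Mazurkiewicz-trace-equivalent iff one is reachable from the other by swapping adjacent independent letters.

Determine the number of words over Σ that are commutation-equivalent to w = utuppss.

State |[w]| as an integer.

drop 0:u onto floor
drop 1:t onto floor
drop 2:u onto {0:u}
drop 3:p onto {1:t}
drop 4:p onto {3:p}
drop 5:s onto {2:u, 4:p}
drop 6:s onto {5:s}
ground layer = {0:u, 1:t}
drop-orders for the pieces not yet dropped (sum over which currently-grounded one goes next):
  1 to go: {6} 1
  2 to go: {5,6} 1
  3 to go: {2,5,6} 1  {4,5,6} 1
  4 to go: {0,2,5,6} 1  {2,4,5,6} 2  {3,4,5,6} 1
  5 to go: {0,2,4,5,6} 3  {1,3,4,5,6} 1  {2,3,4,5,6} 3
  if 0:u drops first: 4 orders
  if 1:t drops first: 6 orders
heap linearizations: 10

10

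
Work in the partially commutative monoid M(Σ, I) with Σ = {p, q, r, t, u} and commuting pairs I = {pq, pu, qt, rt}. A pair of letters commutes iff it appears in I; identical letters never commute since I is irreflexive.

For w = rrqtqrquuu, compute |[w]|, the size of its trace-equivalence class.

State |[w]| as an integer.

#0=r has no predecessor
#1=r depends on [0:r]
#2=q depends on [1:r]
#3=t has no predecessor
#4=q depends on [2:q]
#5=r depends on [4:q]
#6=q depends on [5:r]
#7=u depends on [3:t, 6:q]
#8=u depends on [7:u]
#9=u depends on [8:u]
sources: [0:r, 3:t]
N(rest) = Σ N(rest − s) over sources s of rest; N(one piece) = 1:
  size 1 → [9]=1
  size 2 → [8,9]=1
  size 3 → [7,8,9]=1
  size 4 → [3,7,8,9]=1  [6,7,8,9]=1
  size 5 → [3,6,7,8,9]=2  [5,6,7,8,9]=1
  size 6 → [3,5,6,7,8,9]=3  [4,5,6,7,8,9]=1
  size 7 → [2,4,5,6,7,8,9]=1  [3,4,5,6,7,8,9]=4
  size 8 → [1,2,4,5,6,7,8,9]=1  [2,3,4,5,6,7,8,9]=5
  first=0(r) contributes 6
  first=3(t) contributes 1
|[w]| = 7

7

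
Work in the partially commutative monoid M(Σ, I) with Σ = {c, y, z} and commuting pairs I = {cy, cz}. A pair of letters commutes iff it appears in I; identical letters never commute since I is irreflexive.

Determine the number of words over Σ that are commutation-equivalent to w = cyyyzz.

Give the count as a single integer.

6

0(c) covers ∅
1(y) covers ∅
2(y) covers 1:y
3(y) covers 2:y
4(z) covers 3:y
5(z) covers 4:z
floor of heap: 0:c, 1:y
completions by unplaced set U, small U first (add the entries for U minus each lowest piece of U):
  |U|=1: {0}:1  {5}:1
  |U|=2: {0,5}:2  {4,5}:1
  |U|=3: {0,4,5}:3  {3,4,5}:1
  |U|=4: {0,3,4,5}:4  {2,3,4,5}:1
  start at 0(c): 1
  start at 1(y): 5
sum over floor = 6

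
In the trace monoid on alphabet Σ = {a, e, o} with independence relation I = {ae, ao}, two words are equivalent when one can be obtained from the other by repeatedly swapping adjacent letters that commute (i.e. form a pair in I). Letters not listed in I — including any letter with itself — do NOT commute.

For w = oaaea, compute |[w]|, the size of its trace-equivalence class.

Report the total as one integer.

10

#0=o has no predecessor
#1=a has no predecessor
#2=a depends on [1:a]
#3=e depends on [0:o]
#4=a depends on [2:a]
sources: [0:o, 1:a]
N(rest) = Σ N(rest − s) over sources s of rest; N(one piece) = 1:
  size 1 → [3]=1  [4]=1
  size 2 → [0,3]=1  [2,4]=1  [3,4]=2
  size 3 → [0,3,4]=3  [1,2,4]=1  [2,3,4]=3
  first=0(o) contributes 4
  first=1(a) contributes 6
|[w]| = 10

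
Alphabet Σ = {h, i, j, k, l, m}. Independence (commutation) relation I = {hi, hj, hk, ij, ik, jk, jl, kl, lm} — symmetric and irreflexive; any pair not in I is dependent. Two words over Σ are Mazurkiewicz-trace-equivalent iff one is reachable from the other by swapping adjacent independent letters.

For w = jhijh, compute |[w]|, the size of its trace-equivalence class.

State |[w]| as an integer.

#0=j has no predecessor
#1=h has no predecessor
#2=i has no predecessor
#3=j depends on [0:j]
#4=h depends on [1:h]
sources: [0:j, 1:h, 2:i]
N(rest) = Σ N(rest − s) over sources s of rest; N(one piece) = 1:
  size 1 → [2]=1  [3]=1  [4]=1
  size 2 → [0,3]=1  [1,4]=1  [2,3]=2  [2,4]=2  [3,4]=2
  size 3 → [0,2,3]=3  [0,3,4]=3  [1,2,4]=3  [1,3,4]=3  [2,3,4]=6
  first=0(j) contributes 12
  first=1(h) contributes 12
  first=2(i) contributes 6
|[w]| = 30

30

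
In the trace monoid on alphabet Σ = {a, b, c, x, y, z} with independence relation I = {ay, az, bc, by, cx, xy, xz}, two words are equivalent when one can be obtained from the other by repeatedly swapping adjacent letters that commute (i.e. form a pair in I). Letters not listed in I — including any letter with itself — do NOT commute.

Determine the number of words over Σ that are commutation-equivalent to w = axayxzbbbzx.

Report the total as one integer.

0(a) covers ∅
1(x) covers 0:a
2(a) covers 1:x
3(y) covers ∅
4(x) covers 2:a
5(z) covers 3:y
6(b) covers 4:x, 5:z
7(b) covers 6:b
8(b) covers 7:b
9(z) covers 8:b
10(x) covers 8:b
floor of heap: 0:a, 3:y
completions by unplaced set U, small U first (add the entries for U minus each lowest piece of U):
  |U|=1: {9}:1  {10}:1
  |U|=2: {9,10}:2
  |U|=3: {8,9,10}:2
  |U|=4: {7,8,9,10}:2
  |U|=5: {6,7,8,9,10}:2
  |U|=6: {4,6,7,8,9,10}:2  {5,6,7,8,9,10}:2
  |U|=7: {2,4,6,7,8,9,10}:2  {3,5,6,7,8,9,10}:2  {4,5,6,7,8,9,10}:4
  |U|=8: {1,2,4,6,7,8,9,10}:2  {2,4,5,6,7,8,9,10}:6  {3,4,5,6,7,8,9,10}:6
  |U|=9: {0,1,2,4,6,7,8,9,10}:2  {1,2,4,5,6,7,8,9,10}:8  {2,3,4,5,6,7,8,9,10}:12
  start at 0(a): 20
  start at 3(y): 10
sum over floor = 30

30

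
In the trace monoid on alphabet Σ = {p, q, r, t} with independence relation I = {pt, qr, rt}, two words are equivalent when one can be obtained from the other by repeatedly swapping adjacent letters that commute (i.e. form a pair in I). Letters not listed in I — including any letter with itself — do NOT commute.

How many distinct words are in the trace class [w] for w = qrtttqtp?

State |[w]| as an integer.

piece 0:q — minimal
piece 1:r — minimal
piece 2:t rests on {0:q}
piece 3:t rests on {2:t}
piece 4:t rests on {3:t}
piece 5:q rests on {4:t}
piece 6:t rests on {5:q}
piece 7:p rests on {1:r, 5:q}
minimal pieces: {0:q, 1:r}
ways to finish when only these pieces remain (= sum over removing one remaining piece with nothing left below it):
  1 left: {6}→1  {7}→1
  2 left: {1,7}→1  {6,7}→2
  3 left: {1,6,7}→3  {5,6,7}→2
  4 left: {1,5,6,7}→5  {4,5,6,7}→2
  5 left: {1,4,5,6,7}→7  {3,4,5,6,7}→2
  6 left: {1,3,4,5,6,7}→9  {2,3,4,5,6,7}→2
  placing 0:q first → 11 extensions
  placing 1:r first → 2 extensions
total linear extensions = 13

13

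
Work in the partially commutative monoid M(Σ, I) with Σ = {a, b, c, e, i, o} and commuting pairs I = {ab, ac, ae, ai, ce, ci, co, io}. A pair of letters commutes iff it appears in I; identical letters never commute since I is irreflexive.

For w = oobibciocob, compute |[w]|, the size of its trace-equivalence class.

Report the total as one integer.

#0=o has no predecessor
#1=o depends on [0:o]
#2=b depends on [1:o]
#3=i depends on [2:b]
#4=b depends on [3:i]
#5=c depends on [4:b]
#6=i depends on [4:b]
#7=o depends on [4:b]
#8=c depends on [5:c]
#9=o depends on [7:o]
#10=b depends on [6:i, 8:c, 9:o]
sources: [0:o]
N(rest) = Σ N(rest − s) over sources s of rest; N(one piece) = 1:
  size 1 → [10]=1
  size 2 → [6,10]=1  [8,10]=1  [9,10]=1
  size 3 → [5,8,10]=1  [6,8,10]=2  [6,9,10]=2  [7,9,10]=1  [8,9,10]=2
  size 4 → [5,6,8,10]=3  [5,8,9,10]=3  [6,7,9,10]=3  [6,8,9,10]=6  [7,8,9,10]=3
  size 5 → [5,6,8,9,10]=12  [5,7,8,9,10]=6  [6,7,8,9,10]=12
  size 6 → [5,6,7,8,9,10]=30
  size 7 → [4,5,6,7,8,9,10]=30
  size 8 → [3,4,5,6,7,8,9,10]=30
  size 9 → [2,3,4,5,6,7,8,9,10]=30
  first=0(o) contributes 30

30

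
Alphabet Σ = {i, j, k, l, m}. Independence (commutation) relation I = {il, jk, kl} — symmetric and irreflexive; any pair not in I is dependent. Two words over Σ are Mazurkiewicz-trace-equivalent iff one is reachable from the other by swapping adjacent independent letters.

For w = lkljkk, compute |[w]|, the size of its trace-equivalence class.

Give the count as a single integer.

0(l) covers ∅
1(k) covers ∅
2(l) covers 0:l
3(j) covers 2:l
4(k) covers 1:k
5(k) covers 4:k
floor of heap: 0:l, 1:k
completions by unplaced set U, small U first (add the entries for U minus each lowest piece of U):
  |U|=1: {3}:1  {5}:1
  |U|=2: {2,3}:1  {3,5}:2  {4,5}:1
  |U|=3: {0,2,3}:1  {1,4,5}:1  {2,3,5}:3  {3,4,5}:3
  |U|=4: {0,2,3,5}:4  {1,3,4,5}:4  {2,3,4,5}:6
  start at 0(l): 10
  start at 1(k): 10
sum over floor = 20

20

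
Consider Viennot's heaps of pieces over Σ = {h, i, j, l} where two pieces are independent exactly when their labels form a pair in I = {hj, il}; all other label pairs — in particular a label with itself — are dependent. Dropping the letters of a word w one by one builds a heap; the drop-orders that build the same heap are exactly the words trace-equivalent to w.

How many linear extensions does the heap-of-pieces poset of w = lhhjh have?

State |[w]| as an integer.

4

drop 0:l onto floor
drop 1:h onto {0:l}
drop 2:h onto {1:h}
drop 3:j onto {0:l}
drop 4:h onto {2:h}
ground layer = {0:l}
drop-orders for the pieces not yet dropped (sum over which currently-grounded one goes next):
  1 to go: {3} 1  {4} 1
  2 to go: {2,4} 1  {3,4} 2
  3 to go: {1,2,4} 1  {2,3,4} 3
  if 0:l drops first: 4 orders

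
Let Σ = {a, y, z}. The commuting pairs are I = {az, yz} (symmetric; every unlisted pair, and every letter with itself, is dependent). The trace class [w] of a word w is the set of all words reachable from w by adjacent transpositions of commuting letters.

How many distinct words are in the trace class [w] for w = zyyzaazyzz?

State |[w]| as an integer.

0(z) covers ∅
1(y) covers ∅
2(y) covers 1:y
3(z) covers 0:z
4(a) covers 2:y
5(a) covers 4:a
6(z) covers 3:z
7(y) covers 5:a
8(z) covers 6:z
9(z) covers 8:z
floor of heap: 0:z, 1:y
completions by unplaced set U, small U first (add the entries for U minus each lowest piece of U):
  |U|=1: {7}:1  {9}:1
  |U|=2: {5,7}:1  {7,9}:2  {8,9}:1
  |U|=3: {4,5,7}:1  {5,7,9}:3  {6,8,9}:1  {7,8,9}:3
  |U|=4: {2,4,5,7}:1  {3,6,8,9}:1  {4,5,7,9}:4  {5,7,8,9}:6  {6,7,8,9}:4
  |U|=5: {0,3,6,8,9}:1  {1,2,4,5,7}:1  {2,4,5,7,9}:5  {3,6,7,8,9}:5  {4,5,7,8,9}:10  {5,6,7,8,9}:10
  |U|=6: {0,3,6,7,8,9}:6  {1,2,4,5,7,9}:6  {2,4,5,7,8,9}:15  {3,5,6,7,8,9}:15  {4,5,6,7,8,9}:20
  |U|=7: {0,3,5,6,7,8,9}:21  {1,2,4,5,7,8,9}:21  {2,4,5,6,7,8,9}:35  {3,4,5,6,7,8,9}:35
  |U|=8: {0,3,4,5,6,7,8,9}:56  {1,2,4,5,6,7,8,9}:56  {2,3,4,5,6,7,8,9}:70
  start at 0(z): 126
  start at 1(y): 126
sum over floor = 252

252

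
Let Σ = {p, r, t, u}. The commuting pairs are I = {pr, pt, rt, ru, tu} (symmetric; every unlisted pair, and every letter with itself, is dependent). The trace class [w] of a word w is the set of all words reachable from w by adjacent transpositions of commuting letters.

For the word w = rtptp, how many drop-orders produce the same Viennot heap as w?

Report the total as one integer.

30

#0=r has no predecessor
#1=t has no predecessor
#2=p has no predecessor
#3=t depends on [1:t]
#4=p depends on [2:p]
sources: [0:r, 1:t, 2:p]
N(rest) = Σ N(rest − s) over sources s of rest; N(one piece) = 1:
  size 1 → [0]=1  [3]=1  [4]=1
  size 2 → [0,3]=2  [0,4]=2  [1,3]=1  [2,4]=1  [3,4]=2
  size 3 → [0,1,3]=3  [0,2,4]=3  [0,3,4]=6  [1,3,4]=3  [2,3,4]=3
  first=0(r) contributes 6
  first=1(t) contributes 12
  first=2(p) contributes 12
|[w]| = 30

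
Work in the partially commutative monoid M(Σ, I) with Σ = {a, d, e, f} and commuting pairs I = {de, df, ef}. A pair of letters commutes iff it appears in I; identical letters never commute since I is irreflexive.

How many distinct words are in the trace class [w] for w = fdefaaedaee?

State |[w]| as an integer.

24

piece 0:f — minimal
piece 1:d — minimal
piece 2:e — minimal
piece 3:f rests on {0:f}
piece 4:a rests on {1:d, 2:e, 3:f}
piece 5:a rests on {4:a}
piece 6:e rests on {5:a}
piece 7:d rests on {5:a}
piece 8:a rests on {6:e, 7:d}
piece 9:e rests on {8:a}
piece 10:e rests on {9:e}
minimal pieces: {0:f, 1:d, 2:e}
ways to finish when only these pieces remain (= sum over removing one remaining piece with nothing left below it):
  1 left: {10}→1
  2 left: {9,10}→1
  3 left: {8,9,10}→1
  4 left: {6,8,9,10}→1  {7,8,9,10}→1
  5 left: {6,7,8,9,10}→2
  6 left: {5,6,7,8,9,10}→2
  7 left: {4,5,6,7,8,9,10}→2
  8 left: {1,4,5,6,7,8,9,10}→2  {2,4,5,6,7,8,9,10}→2  {3,4,5,6,7,8,9,10}→2
  9 left: {0,3,4,5,6,7,8,9,10}→2  {1,2,4,5,6,7,8,9,10}→4  {1,3,4,5,6,7,8,9,10}→4  {2,3,4,5,6,7,8,9,10}→4
  placing 0:f first → 12 extensions
  placing 1:d first → 6 extensions
  placing 2:e first → 6 extensions
total linear extensions = 24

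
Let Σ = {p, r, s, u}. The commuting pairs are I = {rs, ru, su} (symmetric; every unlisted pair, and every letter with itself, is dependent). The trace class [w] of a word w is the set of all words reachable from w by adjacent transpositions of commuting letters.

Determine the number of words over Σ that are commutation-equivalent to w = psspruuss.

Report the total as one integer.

30

piece 0:p — minimal
piece 1:s rests on {0:p}
piece 2:s rests on {1:s}
piece 3:p rests on {2:s}
piece 4:r rests on {3:p}
piece 5:u rests on {3:p}
piece 6:u rests on {5:u}
piece 7:s rests on {3:p}
piece 8:s rests on {7:s}
minimal pieces: {0:p}
ways to finish when only these pieces remain (= sum over removing one remaining piece with nothing left below it):
  1 left: {4}→1  {6}→1  {8}→1
  2 left: {4,6}→2  {4,8}→2  {5,6}→1  {6,8}→2  {7,8}→1
  3 left: {4,5,6}→3  {4,6,8}→6  {4,7,8}→3  {5,6,8}→3  {6,7,8}→3
  4 left: {4,5,6,8}→12  {4,6,7,8}→12  {5,6,7,8}→6
  5 left: {4,5,6,7,8}→30
  6 left: {3,4,5,6,7,8}→30
  7 left: {2,3,4,5,6,7,8}→30
  placing 0:p first → 30 extensions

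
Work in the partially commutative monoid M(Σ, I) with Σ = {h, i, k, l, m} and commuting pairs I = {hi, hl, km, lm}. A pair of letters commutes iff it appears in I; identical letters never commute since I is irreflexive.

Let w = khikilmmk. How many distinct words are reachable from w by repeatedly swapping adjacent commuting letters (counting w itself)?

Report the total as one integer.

#0=k has no predecessor
#1=h depends on [0:k]
#2=i depends on [0:k]
#3=k depends on [1:h, 2:i]
#4=i depends on [3:k]
#5=l depends on [4:i]
#6=m depends on [4:i]
#7=m depends on [6:m]
#8=k depends on [5:l]
sources: [0:k]
N(rest) = Σ N(rest − s) over sources s of rest; N(one piece) = 1:
  size 1 → [7]=1  [8]=1
  size 2 → [5,8]=1  [6,7]=1  [7,8]=2
  size 3 → [5,7,8]=3  [6,7,8]=3
  size 4 → [5,6,7,8]=6
  size 5 → [4,5,6,7,8]=6
  size 6 → [3,4,5,6,7,8]=6
  size 7 → [1,3,4,5,6,7,8]=6  [2,3,4,5,6,7,8]=6
  first=0(k) contributes 12

12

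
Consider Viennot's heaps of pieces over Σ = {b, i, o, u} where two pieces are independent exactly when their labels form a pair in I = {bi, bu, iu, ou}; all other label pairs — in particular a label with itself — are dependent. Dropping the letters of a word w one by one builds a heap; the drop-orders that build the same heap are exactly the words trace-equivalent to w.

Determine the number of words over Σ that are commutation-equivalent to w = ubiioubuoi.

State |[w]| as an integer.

360

drop 0:u onto floor
drop 1:b onto floor
drop 2:i onto floor
drop 3:i onto {2:i}
drop 4:o onto {1:b, 3:i}
drop 5:u onto {0:u}
drop 6:b onto {4:o}
drop 7:u onto {5:u}
drop 8:o onto {6:b}
drop 9:i onto {8:o}
ground layer = {0:u, 1:b, 2:i}
drop-orders for the pieces not yet dropped (sum over which currently-grounded one goes next):
  1 to go: {7} 1  {9} 1
  2 to go: {5,7} 1  {7,9} 2  {8,9} 1
  3 to go: {0,5,7} 1  {5,7,9} 3  {6,8,9} 1  {7,8,9} 3
  4 to go: {0,5,7,9} 4  {4,6,8,9} 1  {5,7,8,9} 6  {6,7,8,9} 4
  5 to go: {0,5,7,8,9} 10  {1,4,6,8,9} 1  {3,4,6,8,9} 1  {4,6,7,8,9} 5  {5,6,7,8,9} 10
  6 to go: {0,5,6,7,8,9} 20  {1,3,4,6,8,9} 2  {1,4,6,7,8,9} 6  {2,3,4,6,8,9} 1  {3,4,6,7,8,9} 6  {4,5,6,7,8,9} 15
  7 to go: {0,4,5,6,7,8,9} 35  {1,2,3,4,6,8,9} 3  {1,3,4,6,7,8,9} 14  {1,4,5,6,7,8,9} 21  {2,3,4,6,7,8,9} 7  {3,4,5,6,7,8,9} 21
  8 to go: {0,1,4,5,6,7,8,9} 56  {0,3,4,5,6,7,8,9} 56  {1,2,3,4,6,7,8,9} 24  {1,3,4,5,6,7,8,9} 56  {2,3,4,5,6,7,8,9} 28
  if 0:u drops first: 108 orders
  if 1:b drops first: 84 orders
  if 2:i drops first: 168 orders
heap linearizations: 360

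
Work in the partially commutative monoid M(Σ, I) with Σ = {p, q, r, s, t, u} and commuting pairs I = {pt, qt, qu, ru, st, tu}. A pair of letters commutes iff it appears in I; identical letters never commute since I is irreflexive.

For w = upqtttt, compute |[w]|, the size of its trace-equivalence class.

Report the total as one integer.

35

#0=u has no predecessor
#1=p depends on [0:u]
#2=q depends on [1:p]
#3=t has no predecessor
#4=t depends on [3:t]
#5=t depends on [4:t]
#6=t depends on [5:t]
sources: [0:u, 3:t]
N(rest) = Σ N(rest − s) over sources s of rest; N(one piece) = 1:
  size 1 → [2]=1  [6]=1
  size 2 → [1,2]=1  [2,6]=2  [5,6]=1
  size 3 → [0,1,2]=1  [1,2,6]=3  [2,5,6]=3  [4,5,6]=1
  size 4 → [0,1,2,6]=4  [1,2,5,6]=6  [2,4,5,6]=4  [3,4,5,6]=1
  size 5 → [0,1,2,5,6]=10  [1,2,4,5,6]=10  [2,3,4,5,6]=5
  first=0(u) contributes 15
  first=3(t) contributes 20
|[w]| = 35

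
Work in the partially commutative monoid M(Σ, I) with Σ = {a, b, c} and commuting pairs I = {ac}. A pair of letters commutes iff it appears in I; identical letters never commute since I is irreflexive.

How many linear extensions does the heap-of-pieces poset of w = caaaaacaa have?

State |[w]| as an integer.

piece 0:c — minimal
piece 1:a — minimal
piece 2:a rests on {1:a}
piece 3:a rests on {2:a}
piece 4:a rests on {3:a}
piece 5:a rests on {4:a}
piece 6:c rests on {0:c}
piece 7:a rests on {5:a}
piece 8:a rests on {7:a}
minimal pieces: {0:c, 1:a}
ways to finish when only these pieces remain (= sum over removing one remaining piece with nothing left below it):
  1 left: {6}→1  {8}→1
  2 left: {0,6}→1  {6,8}→2  {7,8}→1
  3 left: {0,6,8}→3  {5,7,8}→1  {6,7,8}→3
  4 left: {0,6,7,8}→6  {4,5,7,8}→1  {5,6,7,8}→4
  5 left: {0,5,6,7,8}→10  {3,4,5,7,8}→1  {4,5,6,7,8}→5
  6 left: {0,4,5,6,7,8}→15  {2,3,4,5,7,8}→1  {3,4,5,6,7,8}→6
  7 left: {0,3,4,5,6,7,8}→21  {1,2,3,4,5,7,8}→1  {2,3,4,5,6,7,8}→7
  placing 0:c first → 8 extensions
  placing 1:a first → 28 extensions
total linear extensions = 36

36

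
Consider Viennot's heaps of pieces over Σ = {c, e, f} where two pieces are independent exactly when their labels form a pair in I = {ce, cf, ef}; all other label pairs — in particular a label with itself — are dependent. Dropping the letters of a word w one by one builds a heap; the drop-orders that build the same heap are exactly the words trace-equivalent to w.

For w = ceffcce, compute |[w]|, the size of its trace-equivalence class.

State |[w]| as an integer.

210

0(c) covers ∅
1(e) covers ∅
2(f) covers ∅
3(f) covers 2:f
4(c) covers 0:c
5(c) covers 4:c
6(e) covers 1:e
floor of heap: 0:c, 1:e, 2:f
completions by unplaced set U, small U first (add the entries for U minus each lowest piece of U):
  |U|=1: {3}:1  {5}:1  {6}:1
  |U|=2: {1,6}:1  {2,3}:1  {3,5}:2  {3,6}:2  {4,5}:1  {5,6}:2
  |U|=3: {0,4,5}:1  {1,3,6}:3  {1,5,6}:3  {2,3,5}:3  {2,3,6}:3  {3,4,5}:3  {3,5,6}:6  {4,5,6}:3
  |U|=4: {0,3,4,5}:4  {0,4,5,6}:4  {1,2,3,6}:6  {1,3,5,6}:12  {1,4,5,6}:6  {2,3,4,5}:6  {2,3,5,6}:12  {3,4,5,6}:12
  |U|=5: {0,1,4,5,6}:10  {0,2,3,4,5}:10  {0,3,4,5,6}:20  {1,2,3,5,6}:30  {1,3,4,5,6}:30  {2,3,4,5,6}:30
  start at 0(c): 90
  start at 1(e): 60
  start at 2(f): 60
sum over floor = 210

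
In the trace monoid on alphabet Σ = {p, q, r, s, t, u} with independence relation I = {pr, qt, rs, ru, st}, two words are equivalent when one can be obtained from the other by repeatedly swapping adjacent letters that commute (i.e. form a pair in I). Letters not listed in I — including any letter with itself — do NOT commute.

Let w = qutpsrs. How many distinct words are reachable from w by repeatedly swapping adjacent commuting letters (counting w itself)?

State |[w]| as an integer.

4

#0=q has no predecessor
#1=u depends on [0:q]
#2=t depends on [1:u]
#3=p depends on [2:t]
#4=s depends on [3:p]
#5=r depends on [2:t]
#6=s depends on [4:s]
sources: [0:q]
N(rest) = Σ N(rest − s) over sources s of rest; N(one piece) = 1:
  size 1 → [5]=1  [6]=1
  size 2 → [4,6]=1  [5,6]=2
  size 3 → [3,4,6]=1  [4,5,6]=3
  size 4 → [3,4,5,6]=4
  size 5 → [2,3,4,5,6]=4
  first=0(q) contributes 4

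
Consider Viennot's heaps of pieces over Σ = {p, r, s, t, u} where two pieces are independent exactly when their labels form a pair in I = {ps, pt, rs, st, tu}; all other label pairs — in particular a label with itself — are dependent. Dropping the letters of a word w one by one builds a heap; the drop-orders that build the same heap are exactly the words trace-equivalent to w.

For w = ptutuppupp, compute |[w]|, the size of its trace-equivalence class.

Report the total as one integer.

45

0(p) covers ∅
1(t) covers ∅
2(u) covers 0:p
3(t) covers 1:t
4(u) covers 2:u
5(p) covers 4:u
6(p) covers 5:p
7(u) covers 6:p
8(p) covers 7:u
9(p) covers 8:p
floor of heap: 0:p, 1:t
completions by unplaced set U, small U first (add the entries for U minus each lowest piece of U):
  |U|=1: {3}:1  {9}:1
  |U|=2: {1,3}:1  {3,9}:2  {8,9}:1
  |U|=3: {1,3,9}:3  {3,8,9}:3  {7,8,9}:1
  |U|=4: {1,3,8,9}:6  {3,7,8,9}:4  {6,7,8,9}:1
  |U|=5: {1,3,7,8,9}:10  {3,6,7,8,9}:5  {5,6,7,8,9}:1
  |U|=6: {1,3,6,7,8,9}:15  {3,5,6,7,8,9}:6  {4,5,6,7,8,9}:1
  |U|=7: {1,3,5,6,7,8,9}:21  {2,4,5,6,7,8,9}:1  {3,4,5,6,7,8,9}:7
  |U|=8: {0,2,4,5,6,7,8,9}:1  {1,3,4,5,6,7,8,9}:28  {2,3,4,5,6,7,8,9}:8
  start at 0(p): 36
  start at 1(t): 9
sum over floor = 45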